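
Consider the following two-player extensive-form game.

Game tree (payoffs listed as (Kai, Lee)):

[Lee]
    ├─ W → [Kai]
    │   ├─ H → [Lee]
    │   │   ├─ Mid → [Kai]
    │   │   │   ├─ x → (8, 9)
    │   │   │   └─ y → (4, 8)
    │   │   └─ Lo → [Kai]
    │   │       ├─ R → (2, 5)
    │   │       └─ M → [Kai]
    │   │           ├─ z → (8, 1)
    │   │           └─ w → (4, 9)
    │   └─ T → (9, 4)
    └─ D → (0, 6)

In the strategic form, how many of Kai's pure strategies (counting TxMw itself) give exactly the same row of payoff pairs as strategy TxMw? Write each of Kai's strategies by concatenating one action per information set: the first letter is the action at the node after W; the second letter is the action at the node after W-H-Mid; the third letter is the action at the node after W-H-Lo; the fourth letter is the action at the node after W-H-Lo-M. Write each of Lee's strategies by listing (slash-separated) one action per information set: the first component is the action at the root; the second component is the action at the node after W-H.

Row for TxMw (columns W/Mid, W/Lo, D/Mid, D/Lo): (9,4) (9,4) (0,6) (0,6).
Under TxMw, Kai's choice at the node after W-H-Mid and at the node after W-H-Lo and at the node after W-H-Lo-M can never be reached regardless of what Lee does, so varying those choices leaves every outcome unchanged.
Holding the reachable choices fixed and varying the unreachable ones freely already gives 2 × 2 × 2 = 8 equivalent strategies.
No other strategy reproduces this row, so those 8 are the full class: TxRz, TxRw, TxMz, TxMw, TyRz, TyRw, TyMz, TyMw.

8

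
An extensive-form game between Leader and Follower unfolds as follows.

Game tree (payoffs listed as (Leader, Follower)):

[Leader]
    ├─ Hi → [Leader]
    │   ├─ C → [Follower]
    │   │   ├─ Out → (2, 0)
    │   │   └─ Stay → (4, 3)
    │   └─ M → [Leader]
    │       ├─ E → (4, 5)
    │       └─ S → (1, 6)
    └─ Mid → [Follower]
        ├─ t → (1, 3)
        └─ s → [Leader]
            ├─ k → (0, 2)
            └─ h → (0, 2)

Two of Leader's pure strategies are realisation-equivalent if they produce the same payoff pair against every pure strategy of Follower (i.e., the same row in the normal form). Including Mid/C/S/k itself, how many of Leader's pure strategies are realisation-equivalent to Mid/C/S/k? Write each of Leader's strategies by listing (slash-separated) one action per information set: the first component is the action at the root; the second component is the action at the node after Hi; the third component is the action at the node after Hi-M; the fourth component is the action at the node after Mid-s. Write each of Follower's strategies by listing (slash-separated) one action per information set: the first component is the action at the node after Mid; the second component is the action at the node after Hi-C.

8

Row for Mid/C/S/k (columns t/Out, t/Stay, s/Out, s/Stay): (1,3) (1,3) (0,2) (0,2).
Under Mid/C/S/k, Leader's choice at the node after Hi and at the node after Hi-M can never be reached regardless of what Follower does, so varying those choices leaves every outcome unchanged.
Holding the reachable choices fixed and varying the unreachable ones freely already gives 2 × 2 = 4 equivalent strategies.
Checking the remaining rows, Mid/C/E/h, Mid/C/S/h, Mid/M/E/h, Mid/M/S/h also happen to give the same payoffs in every column, bringing the total to 8: Mid/C/E/k, Mid/C/E/h, Mid/C/S/k, Mid/C/S/h, Mid/M/E/k, Mid/M/E/h, Mid/M/S/k, Mid/M/S/h.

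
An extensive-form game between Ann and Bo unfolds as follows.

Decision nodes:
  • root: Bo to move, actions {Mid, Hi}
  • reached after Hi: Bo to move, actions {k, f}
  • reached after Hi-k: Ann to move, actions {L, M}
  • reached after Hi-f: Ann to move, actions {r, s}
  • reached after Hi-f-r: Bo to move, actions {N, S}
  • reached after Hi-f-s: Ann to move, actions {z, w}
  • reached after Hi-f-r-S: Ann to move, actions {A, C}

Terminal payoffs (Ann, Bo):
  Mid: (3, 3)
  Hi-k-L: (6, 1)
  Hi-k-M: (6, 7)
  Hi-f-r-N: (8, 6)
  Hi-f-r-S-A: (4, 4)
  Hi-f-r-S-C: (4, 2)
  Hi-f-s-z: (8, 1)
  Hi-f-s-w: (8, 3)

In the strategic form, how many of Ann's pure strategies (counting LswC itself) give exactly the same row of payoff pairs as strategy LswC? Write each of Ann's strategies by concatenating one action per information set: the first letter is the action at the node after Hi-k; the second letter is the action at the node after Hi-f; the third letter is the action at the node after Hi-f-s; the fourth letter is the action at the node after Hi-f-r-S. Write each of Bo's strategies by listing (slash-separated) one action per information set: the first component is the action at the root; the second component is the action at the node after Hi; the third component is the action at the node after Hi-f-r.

Row for LswC (columns Mid/k/N, Mid/k/S, Mid/f/N, Mid/f/S, Hi/k/N, Hi/k/S, Hi/f/N, Hi/f/S): (3,3) (3,3) (3,3) (3,3) (6,1) (6,1) (8,3) (8,3).
Under LswC, Ann's choice at the node after Hi-f-r-S can never be reached regardless of what Bo does, so varying those choices leaves every outcome unchanged.
Holding the reachable choices fixed and varying the unreachable one freely already gives 2 equivalent strategies.
No other strategy reproduces this row, so those 2 are the full class: LswA, LswC.

2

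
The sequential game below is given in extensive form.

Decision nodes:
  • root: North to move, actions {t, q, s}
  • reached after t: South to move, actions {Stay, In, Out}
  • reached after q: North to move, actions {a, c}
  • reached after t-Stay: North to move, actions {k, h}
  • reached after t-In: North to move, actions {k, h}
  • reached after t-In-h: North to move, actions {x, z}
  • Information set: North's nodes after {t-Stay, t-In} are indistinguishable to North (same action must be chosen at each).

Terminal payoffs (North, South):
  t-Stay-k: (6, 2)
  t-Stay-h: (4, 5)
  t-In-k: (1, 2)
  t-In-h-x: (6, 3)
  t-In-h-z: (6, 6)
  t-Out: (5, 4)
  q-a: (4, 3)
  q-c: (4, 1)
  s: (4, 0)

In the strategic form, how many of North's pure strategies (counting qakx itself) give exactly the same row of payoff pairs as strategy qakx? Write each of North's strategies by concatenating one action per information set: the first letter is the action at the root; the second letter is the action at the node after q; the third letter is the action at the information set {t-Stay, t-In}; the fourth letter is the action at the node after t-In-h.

Row for qakx (columns Stay, In, Out): (4,3) (4,3) (4,3).
Under qakx, North's choice at the information set {t-Stay, t-In} and at the node after t-In-h can never be reached regardless of what South does, so varying those choices leaves every outcome unchanged.
Holding the reachable choices fixed and varying the unreachable ones freely already gives 2 × 2 = 4 equivalent strategies.
No other strategy reproduces this row, so those 4 are the full class: qakx, qakz, qahx, qahz.

4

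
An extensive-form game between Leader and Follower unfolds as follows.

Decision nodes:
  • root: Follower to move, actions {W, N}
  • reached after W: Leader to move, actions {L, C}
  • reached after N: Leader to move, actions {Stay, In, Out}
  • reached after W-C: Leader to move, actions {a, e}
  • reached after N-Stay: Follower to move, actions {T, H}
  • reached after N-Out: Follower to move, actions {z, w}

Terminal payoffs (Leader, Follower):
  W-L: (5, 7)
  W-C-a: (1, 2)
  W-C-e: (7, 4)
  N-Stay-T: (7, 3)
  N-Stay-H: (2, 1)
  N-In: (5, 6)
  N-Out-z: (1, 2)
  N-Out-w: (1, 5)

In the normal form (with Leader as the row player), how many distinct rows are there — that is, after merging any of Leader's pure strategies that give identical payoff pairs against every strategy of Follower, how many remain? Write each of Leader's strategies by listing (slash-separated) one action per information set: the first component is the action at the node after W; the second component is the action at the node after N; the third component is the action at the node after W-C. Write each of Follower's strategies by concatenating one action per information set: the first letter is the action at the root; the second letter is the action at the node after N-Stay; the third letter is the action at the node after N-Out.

Leader has 12 pure strategies: L/Stay/a, L/Stay/e, L/In/a, L/In/e, L/Out/a, L/Out/e, C/Stay/a, C/Stay/e, C/In/a, C/In/e, C/Out/a, C/Out/e. Columns: WTz, WTw, WHz, WHw, NTz, NTw, NHz, NHw.
{L/Stay/a, L/Stay/e} → row (5,7) (5,7) (5,7) (5,7) (7,3) (7,3) (2,1) (2,1)
{L/In/a, L/In/e} → row (5,7) (5,7) (5,7) (5,7) (5,6) (5,6) (5,6) (5,6)
{L/Out/a, L/Out/e} → row (5,7) (5,7) (5,7) (5,7) (1,2) (1,5) (1,2) (1,5)
{C/Stay/a} → row (1,2) (1,2) (1,2) (1,2) (7,3) (7,3) (2,1) (2,1)
{C/Stay/e} → row (7,4) (7,4) (7,4) (7,4) (7,3) (7,3) (2,1) (2,1)
{C/In/a} → row (1,2) (1,2) (1,2) (1,2) (5,6) (5,6) (5,6) (5,6)
{C/In/e} → row (7,4) (7,4) (7,4) (7,4) (5,6) (5,6) (5,6) (5,6)
{C/Out/a} → row (1,2) (1,2) (1,2) (1,2) (1,2) (1,5) (1,2) (1,5)
{C/Out/e} → row (7,4) (7,4) (7,4) (7,4) (1,2) (1,5) (1,2) (1,5)
That's 9 distinct rows out of 12 strategies.

9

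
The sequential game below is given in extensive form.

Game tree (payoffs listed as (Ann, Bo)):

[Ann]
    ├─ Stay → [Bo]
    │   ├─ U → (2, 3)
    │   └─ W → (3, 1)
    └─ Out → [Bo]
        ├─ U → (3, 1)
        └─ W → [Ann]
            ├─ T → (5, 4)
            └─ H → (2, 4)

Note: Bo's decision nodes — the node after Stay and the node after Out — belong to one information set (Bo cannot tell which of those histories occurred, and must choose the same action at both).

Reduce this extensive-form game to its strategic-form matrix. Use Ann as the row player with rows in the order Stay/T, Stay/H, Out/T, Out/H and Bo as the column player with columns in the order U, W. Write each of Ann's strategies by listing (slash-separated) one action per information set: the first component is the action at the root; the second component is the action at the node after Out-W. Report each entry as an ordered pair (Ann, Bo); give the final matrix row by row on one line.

Row Stay/T: U→(2,3), W→(3,1)
Row Stay/H: U→(2,3), W→(3,1)
Row Out/T: U→(3,1), W→(5,4)
Row Out/H: U→(3,1), W→(2,4)

Stay/T: (2,3) (3,1) | Stay/H: (2,3) (3,1) | Out/T: (3,1) (5,4) | Out/H: (3,1) (2,4)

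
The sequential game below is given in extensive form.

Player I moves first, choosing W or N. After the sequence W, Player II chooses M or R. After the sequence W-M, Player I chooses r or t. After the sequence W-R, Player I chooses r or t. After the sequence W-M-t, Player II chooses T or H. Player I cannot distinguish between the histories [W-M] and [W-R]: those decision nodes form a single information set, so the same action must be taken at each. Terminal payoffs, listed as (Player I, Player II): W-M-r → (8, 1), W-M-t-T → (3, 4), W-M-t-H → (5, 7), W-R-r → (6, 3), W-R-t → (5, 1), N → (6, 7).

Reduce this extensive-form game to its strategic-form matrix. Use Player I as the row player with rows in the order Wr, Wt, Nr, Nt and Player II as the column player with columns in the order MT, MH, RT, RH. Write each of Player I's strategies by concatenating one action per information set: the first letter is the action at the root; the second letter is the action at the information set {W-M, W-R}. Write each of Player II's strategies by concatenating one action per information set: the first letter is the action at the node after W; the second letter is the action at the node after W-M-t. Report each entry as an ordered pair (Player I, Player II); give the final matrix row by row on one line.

Row Wr: MT→(8,1), MH→(8,1), RT→(6,3), RH→(6,3)
Row Wt: MT→(3,4), MH→(5,7), RT→(5,1), RH→(5,1)
Row Nr: MT→(6,7), MH→(6,7), RT→(6,7), RH→(6,7)
Row Nt: MT→(6,7), MH→(6,7), RT→(6,7), RH→(6,7)

Wr: (8,1) (8,1) (6,3) (6,3) | Wt: (3,4) (5,7) (5,1) (5,1) | Nr: (6,7) (6,7) (6,7) (6,7) | Nt: (6,7) (6,7) (6,7) (6,7)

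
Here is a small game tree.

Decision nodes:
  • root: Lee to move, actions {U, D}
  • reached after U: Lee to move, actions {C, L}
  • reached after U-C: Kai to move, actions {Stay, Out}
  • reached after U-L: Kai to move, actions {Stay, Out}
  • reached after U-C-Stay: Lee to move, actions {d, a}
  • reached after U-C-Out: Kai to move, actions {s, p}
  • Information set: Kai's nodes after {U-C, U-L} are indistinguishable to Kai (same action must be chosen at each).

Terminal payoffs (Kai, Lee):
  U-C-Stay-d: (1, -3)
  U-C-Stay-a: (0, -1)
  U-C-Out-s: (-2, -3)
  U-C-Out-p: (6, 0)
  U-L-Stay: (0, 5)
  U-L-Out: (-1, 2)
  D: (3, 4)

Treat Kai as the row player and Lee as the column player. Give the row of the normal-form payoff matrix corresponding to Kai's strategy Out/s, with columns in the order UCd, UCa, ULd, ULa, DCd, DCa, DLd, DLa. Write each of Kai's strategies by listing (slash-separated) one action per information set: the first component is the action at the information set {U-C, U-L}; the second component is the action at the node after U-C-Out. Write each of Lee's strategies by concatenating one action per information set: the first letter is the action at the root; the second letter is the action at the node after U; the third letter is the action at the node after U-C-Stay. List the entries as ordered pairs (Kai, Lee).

vs UCd: Lee plays U → Lee plays C at [U] → Kai plays Out at [U-C] → Kai plays s at [U-C-Out] → (-2, -3)
vs UCa: Lee plays U → Lee plays C at [U] → Kai plays Out at [U-C] → Kai plays s at [U-C-Out] → (-2, -3)
vs ULd: Lee plays U → Lee plays L at [U] → Kai plays Out at [U-L] → (-1, 2)
vs ULa: Lee plays U → Lee plays L at [U] → Kai plays Out at [U-L] → (-1, 2)
vs DCd: Lee plays D → (3, 4)
vs DCa: Lee plays D → (3, 4)
vs DLd: Lee plays D → (3, 4)
vs DLa: Lee plays D → (3, 4)

(-2,-3) (-2,-3) (-1,2) (-1,2) (3,4) (3,4) (3,4) (3,4)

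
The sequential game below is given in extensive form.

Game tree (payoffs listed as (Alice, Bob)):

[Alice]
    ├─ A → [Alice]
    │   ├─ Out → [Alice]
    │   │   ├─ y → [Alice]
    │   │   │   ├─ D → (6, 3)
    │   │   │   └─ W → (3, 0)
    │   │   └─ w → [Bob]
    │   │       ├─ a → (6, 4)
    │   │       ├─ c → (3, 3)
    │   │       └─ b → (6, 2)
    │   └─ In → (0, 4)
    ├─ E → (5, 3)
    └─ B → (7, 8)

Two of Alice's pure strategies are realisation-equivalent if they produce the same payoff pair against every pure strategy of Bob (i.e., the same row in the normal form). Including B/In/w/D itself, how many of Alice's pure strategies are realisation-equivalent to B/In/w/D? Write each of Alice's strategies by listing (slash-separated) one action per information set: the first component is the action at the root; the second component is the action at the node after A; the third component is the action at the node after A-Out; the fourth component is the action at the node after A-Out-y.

Row for B/In/w/D (columns a, c, b): (7,8) (7,8) (7,8).
Under B/In/w/D, Alice's choice at the node after A and at the node after A-Out and at the node after A-Out-y can never be reached regardless of what Bob does, so varying those choices leaves every outcome unchanged.
Holding the reachable choices fixed and varying the unreachable ones freely already gives 2 × 2 × 2 = 8 equivalent strategies.
No other strategy reproduces this row, so those 8 are the full class: B/Out/y/D, B/Out/y/W, B/Out/w/D, B/Out/w/W, B/In/y/D, B/In/y/W, B/In/w/D, B/In/w/W.

8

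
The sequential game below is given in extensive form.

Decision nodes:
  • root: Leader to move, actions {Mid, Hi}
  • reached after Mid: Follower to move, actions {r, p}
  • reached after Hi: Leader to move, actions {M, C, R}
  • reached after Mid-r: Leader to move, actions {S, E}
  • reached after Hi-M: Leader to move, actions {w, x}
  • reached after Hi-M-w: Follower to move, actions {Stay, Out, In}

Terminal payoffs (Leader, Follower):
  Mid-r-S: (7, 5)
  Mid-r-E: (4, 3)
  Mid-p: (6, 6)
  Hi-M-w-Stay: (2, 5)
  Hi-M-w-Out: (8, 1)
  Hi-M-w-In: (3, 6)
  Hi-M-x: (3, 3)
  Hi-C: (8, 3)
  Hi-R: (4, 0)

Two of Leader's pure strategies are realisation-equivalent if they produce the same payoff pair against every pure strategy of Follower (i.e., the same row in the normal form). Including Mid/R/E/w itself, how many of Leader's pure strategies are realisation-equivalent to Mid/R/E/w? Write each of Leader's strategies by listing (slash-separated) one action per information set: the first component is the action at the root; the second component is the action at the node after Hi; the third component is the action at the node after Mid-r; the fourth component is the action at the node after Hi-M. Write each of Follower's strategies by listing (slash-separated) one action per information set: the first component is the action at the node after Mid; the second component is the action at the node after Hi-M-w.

Row for Mid/R/E/w (columns r/Stay, r/Out, r/In, p/Stay, p/Out, p/In): (4,3) (4,3) (4,3) (6,6) (6,6) (6,6).
Under Mid/R/E/w, Leader's choice at the node after Hi and at the node after Hi-M can never be reached regardless of what Follower does, so varying those choices leaves every outcome unchanged.
Holding the reachable choices fixed and varying the unreachable ones freely already gives 3 × 2 = 6 equivalent strategies.
No other strategy reproduces this row, so those 6 are the full class: Mid/M/E/w, Mid/M/E/x, Mid/C/E/w, Mid/C/E/x, Mid/R/E/w, Mid/R/E/x.

6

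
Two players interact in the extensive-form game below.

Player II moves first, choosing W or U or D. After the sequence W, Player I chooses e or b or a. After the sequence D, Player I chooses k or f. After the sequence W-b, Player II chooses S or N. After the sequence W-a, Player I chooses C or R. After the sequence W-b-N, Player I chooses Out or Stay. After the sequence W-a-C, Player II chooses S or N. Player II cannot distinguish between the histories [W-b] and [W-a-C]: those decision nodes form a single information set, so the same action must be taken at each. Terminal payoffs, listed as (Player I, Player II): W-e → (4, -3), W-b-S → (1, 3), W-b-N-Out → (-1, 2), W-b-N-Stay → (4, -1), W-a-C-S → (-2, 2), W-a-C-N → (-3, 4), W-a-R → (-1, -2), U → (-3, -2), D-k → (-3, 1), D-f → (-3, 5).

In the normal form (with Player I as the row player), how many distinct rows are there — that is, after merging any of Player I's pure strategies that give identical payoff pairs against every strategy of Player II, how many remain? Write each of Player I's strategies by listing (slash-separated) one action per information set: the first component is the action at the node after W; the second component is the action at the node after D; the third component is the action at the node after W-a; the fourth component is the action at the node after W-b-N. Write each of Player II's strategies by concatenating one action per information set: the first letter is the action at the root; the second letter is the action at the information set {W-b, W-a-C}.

Player I has 24 pure strategies: e/k/C/Out, e/k/C/Stay, e/k/R/Out, e/k/R/Stay, e/f/C/Out, e/f/C/Stay, e/f/R/Out, e/f/R/Stay, b/k/C/Out, b/k/C/Stay, b/k/R/Out, b/k/R/Stay, b/f/C/Out, b/f/C/Stay, b/f/R/Out, b/f/R/Stay, a/k/C/Out, a/k/C/Stay, a/k/R/Out, a/k/R/Stay, a/f/C/Out, a/f/C/Stay, a/f/R/Out, a/f/R/Stay. Columns: WS, WN, US, UN, DS, DN.
{e/k/C/Out, e/k/C/Stay, e/k/R/Out, e/k/R/Stay} → row (4,-3) (4,-3) (-3,-2) (-3,-2) (-3,1) (-3,1)
{e/f/C/Out, e/f/C/Stay, e/f/R/Out, e/f/R/Stay} → row (4,-3) (4,-3) (-3,-2) (-3,-2) (-3,5) (-3,5)
{b/k/C/Out, b/k/R/Out} → row (1,3) (-1,2) (-3,-2) (-3,-2) (-3,1) (-3,1)
{b/k/C/Stay, b/k/R/Stay} → row (1,3) (4,-1) (-3,-2) (-3,-2) (-3,1) (-3,1)
{b/f/C/Out, b/f/R/Out} → row (1,3) (-1,2) (-3,-2) (-3,-2) (-3,5) (-3,5)
{b/f/C/Stay, b/f/R/Stay} → row (1,3) (4,-1) (-3,-2) (-3,-2) (-3,5) (-3,5)
{a/k/C/Out, a/k/C/Stay} → row (-2,2) (-3,4) (-3,-2) (-3,-2) (-3,1) (-3,1)
{a/k/R/Out, a/k/R/Stay} → row (-1,-2) (-1,-2) (-3,-2) (-3,-2) (-3,1) (-3,1)
{a/f/C/Out, a/f/C/Stay} → row (-2,2) (-3,4) (-3,-2) (-3,-2) (-3,5) (-3,5)
{a/f/R/Out, a/f/R/Stay} → row (-1,-2) (-1,-2) (-3,-2) (-3,-2) (-3,5) (-3,5)
That's 10 distinct rows out of 24 strategies.

10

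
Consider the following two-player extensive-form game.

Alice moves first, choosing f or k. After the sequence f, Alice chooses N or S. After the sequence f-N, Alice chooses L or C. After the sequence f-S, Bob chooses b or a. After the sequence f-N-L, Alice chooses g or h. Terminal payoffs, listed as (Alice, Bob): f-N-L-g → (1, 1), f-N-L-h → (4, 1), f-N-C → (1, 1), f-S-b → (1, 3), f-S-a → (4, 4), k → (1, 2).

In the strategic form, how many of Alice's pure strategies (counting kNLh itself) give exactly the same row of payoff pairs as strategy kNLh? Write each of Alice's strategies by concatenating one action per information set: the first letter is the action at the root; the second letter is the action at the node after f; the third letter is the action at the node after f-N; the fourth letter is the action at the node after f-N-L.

8

Row for kNLh (columns b, a): (1,2) (1,2).
Under kNLh, Alice's choice at the node after f and at the node after f-N and at the node after f-N-L can never be reached regardless of what Bob does, so varying those choices leaves every outcome unchanged.
Holding the reachable choices fixed and varying the unreachable ones freely already gives 2 × 2 × 2 = 8 equivalent strategies.
No other strategy reproduces this row, so those 8 are the full class: kNLg, kNLh, kNCg, kNCh, kSLg, kSLh, kSCg, kSCh.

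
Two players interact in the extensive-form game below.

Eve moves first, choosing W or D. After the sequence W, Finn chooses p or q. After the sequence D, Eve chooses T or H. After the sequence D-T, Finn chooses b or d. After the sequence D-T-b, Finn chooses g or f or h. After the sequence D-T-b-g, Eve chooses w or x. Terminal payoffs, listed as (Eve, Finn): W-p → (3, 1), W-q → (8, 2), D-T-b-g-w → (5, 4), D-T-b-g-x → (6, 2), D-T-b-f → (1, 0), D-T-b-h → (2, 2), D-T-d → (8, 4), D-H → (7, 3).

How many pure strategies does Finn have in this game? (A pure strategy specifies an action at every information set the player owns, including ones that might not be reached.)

Finn owns the node after W with actions {p, q} — two choices.
Finn owns the node after D-T with actions {b, d} — two choices.
Finn owns the node after D-T-b with actions {g, f, h} — three choices.
A pure strategy fixes one action at each information set independently, so the count is the product 2 × 2 × 3 = 12.

12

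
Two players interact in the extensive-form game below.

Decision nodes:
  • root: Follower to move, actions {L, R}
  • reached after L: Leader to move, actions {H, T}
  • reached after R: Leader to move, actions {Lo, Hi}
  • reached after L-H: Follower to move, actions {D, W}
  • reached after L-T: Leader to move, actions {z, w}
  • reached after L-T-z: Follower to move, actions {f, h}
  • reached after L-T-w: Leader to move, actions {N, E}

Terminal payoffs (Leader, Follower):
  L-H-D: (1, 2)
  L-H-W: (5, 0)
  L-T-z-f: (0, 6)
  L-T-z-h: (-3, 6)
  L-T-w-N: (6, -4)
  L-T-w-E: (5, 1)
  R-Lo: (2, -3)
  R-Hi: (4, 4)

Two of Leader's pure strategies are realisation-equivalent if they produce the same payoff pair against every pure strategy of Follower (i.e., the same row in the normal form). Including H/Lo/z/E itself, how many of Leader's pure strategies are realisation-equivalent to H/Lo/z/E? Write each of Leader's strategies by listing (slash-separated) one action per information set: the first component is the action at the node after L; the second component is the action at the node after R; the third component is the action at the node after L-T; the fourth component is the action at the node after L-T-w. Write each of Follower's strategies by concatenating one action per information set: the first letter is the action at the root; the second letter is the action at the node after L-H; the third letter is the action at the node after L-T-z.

Row for H/Lo/z/E (columns LDf, LDh, LWf, LWh, RDf, RDh, RWf, RWh): (1,2) (1,2) (5,0) (5,0) (2,-3) (2,-3) (2,-3) (2,-3).
Under H/Lo/z/E, Leader's choice at the node after L-T and at the node after L-T-w can never be reached regardless of what Follower does, so varying those choices leaves every outcome unchanged.
Holding the reachable choices fixed and varying the unreachable ones freely already gives 2 × 2 = 4 equivalent strategies.
No other strategy reproduces this row, so those 4 are the full class: H/Lo/z/N, H/Lo/z/E, H/Lo/w/N, H/Lo/w/E.

4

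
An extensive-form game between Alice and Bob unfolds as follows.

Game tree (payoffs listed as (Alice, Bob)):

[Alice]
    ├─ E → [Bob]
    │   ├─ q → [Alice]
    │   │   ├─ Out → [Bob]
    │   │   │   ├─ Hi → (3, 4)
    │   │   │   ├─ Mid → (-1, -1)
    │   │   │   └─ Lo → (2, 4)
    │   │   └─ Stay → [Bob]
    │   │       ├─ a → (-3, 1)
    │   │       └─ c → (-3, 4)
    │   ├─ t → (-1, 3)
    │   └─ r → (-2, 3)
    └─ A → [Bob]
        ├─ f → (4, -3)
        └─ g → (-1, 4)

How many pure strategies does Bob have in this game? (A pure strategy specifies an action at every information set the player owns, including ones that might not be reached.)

36

Bob owns the node after E with actions {q, t, r} — three choices.
Bob owns the node after A with actions {f, g} — two choices.
Bob owns the node after E-q-Out with actions {Hi, Mid, Lo} — three choices.
Bob owns the node after E-q-Stay with actions {a, c} — two choices.
A pure strategy fixes one action at each information set independently, so the count is the product 3 × 2 × 3 × 2 = 36.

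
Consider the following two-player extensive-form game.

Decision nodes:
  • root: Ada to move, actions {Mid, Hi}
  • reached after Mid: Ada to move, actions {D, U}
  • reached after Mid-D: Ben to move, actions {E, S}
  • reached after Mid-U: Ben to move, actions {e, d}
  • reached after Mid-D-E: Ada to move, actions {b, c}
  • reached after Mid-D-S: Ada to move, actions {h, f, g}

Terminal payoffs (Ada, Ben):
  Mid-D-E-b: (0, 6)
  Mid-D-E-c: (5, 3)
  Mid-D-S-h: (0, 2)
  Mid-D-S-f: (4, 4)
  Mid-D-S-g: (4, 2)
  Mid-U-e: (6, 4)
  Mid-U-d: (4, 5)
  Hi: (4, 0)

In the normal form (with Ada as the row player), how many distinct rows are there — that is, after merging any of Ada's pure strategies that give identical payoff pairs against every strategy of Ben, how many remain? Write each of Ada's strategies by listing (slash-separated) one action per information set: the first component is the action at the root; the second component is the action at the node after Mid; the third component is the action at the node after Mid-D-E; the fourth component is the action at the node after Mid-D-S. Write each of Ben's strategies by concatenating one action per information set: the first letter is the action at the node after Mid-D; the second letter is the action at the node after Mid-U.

8

Ada has 24 pure strategies: Mid/D/b/h, Mid/D/b/f, Mid/D/b/g, Mid/D/c/h, Mid/D/c/f, Mid/D/c/g, Mid/U/b/h, Mid/U/b/f, Mid/U/b/g, Mid/U/c/h, Mid/U/c/f, Mid/U/c/g, Hi/D/b/h, Hi/D/b/f, Hi/D/b/g, Hi/D/c/h, Hi/D/c/f, Hi/D/c/g, Hi/U/b/h, Hi/U/b/f, Hi/U/b/g, Hi/U/c/h, Hi/U/c/f, Hi/U/c/g. Columns: Ee, Ed, Se, Sd.
{Mid/D/b/h} → row (0,6) (0,6) (0,2) (0,2)
{Mid/D/b/f} → row (0,6) (0,6) (4,4) (4,4)
{Mid/D/b/g} → row (0,6) (0,6) (4,2) (4,2)
{Mid/D/c/h} → row (5,3) (5,3) (0,2) (0,2)
{Mid/D/c/f} → row (5,3) (5,3) (4,4) (4,4)
{Mid/D/c/g} → row (5,3) (5,3) (4,2) (4,2)
{Mid/U/b/h, Mid/U/b/f, Mid/U/b/g, Mid/U/c/h, Mid/U/c/f, Mid/U/c/g} → row (6,4) (4,5) (6,4) (4,5)
{Hi/D/b/h, Hi/D/b/f, Hi/D/b/g, Hi/D/c/h, Hi/D/c/f, Hi/D/c/g, Hi/U/b/h, Hi/U/b/f, Hi/U/b/g, Hi/U/c/h, Hi/U/c/f, Hi/U/c/g} → row (4,0) (4,0) (4,0) (4,0)
That's 8 distinct rows out of 24 strategies.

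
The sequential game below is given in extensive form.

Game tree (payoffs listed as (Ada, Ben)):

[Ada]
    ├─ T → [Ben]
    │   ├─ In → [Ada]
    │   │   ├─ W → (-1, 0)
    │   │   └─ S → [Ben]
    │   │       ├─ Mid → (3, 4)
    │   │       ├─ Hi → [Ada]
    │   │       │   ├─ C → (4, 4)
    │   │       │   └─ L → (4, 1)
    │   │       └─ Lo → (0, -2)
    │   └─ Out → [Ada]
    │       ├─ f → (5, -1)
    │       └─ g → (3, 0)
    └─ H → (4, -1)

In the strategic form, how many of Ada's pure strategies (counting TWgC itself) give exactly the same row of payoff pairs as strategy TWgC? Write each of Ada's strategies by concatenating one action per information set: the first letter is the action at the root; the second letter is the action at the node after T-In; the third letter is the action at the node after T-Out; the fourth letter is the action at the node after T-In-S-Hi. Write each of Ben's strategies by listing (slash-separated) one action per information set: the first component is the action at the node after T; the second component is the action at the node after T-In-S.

Row for TWgC (columns In/Mid, In/Hi, In/Lo, Out/Mid, Out/Hi, Out/Lo): (-1,0) (-1,0) (-1,0) (3,0) (3,0) (3,0).
Under TWgC, Ada's choice at the node after T-In-S-Hi can never be reached regardless of what Ben does, so varying those choices leaves every outcome unchanged.
Holding the reachable choices fixed and varying the unreachable one freely already gives 2 equivalent strategies.
No other strategy reproduces this row, so those 2 are the full class: TWgC, TWgL.

2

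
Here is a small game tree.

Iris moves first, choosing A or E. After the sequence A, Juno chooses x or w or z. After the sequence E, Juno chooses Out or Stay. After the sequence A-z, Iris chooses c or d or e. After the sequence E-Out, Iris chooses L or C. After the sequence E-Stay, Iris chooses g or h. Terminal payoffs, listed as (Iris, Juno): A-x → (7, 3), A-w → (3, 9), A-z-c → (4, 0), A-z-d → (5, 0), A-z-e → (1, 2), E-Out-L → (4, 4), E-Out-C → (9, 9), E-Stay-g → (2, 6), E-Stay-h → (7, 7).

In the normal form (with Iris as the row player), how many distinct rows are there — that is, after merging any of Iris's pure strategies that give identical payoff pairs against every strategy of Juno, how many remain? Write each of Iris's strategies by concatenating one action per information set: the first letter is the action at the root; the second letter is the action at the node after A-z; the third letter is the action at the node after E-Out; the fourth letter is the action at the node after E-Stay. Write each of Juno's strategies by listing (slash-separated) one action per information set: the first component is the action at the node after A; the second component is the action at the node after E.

7

Iris has 24 pure strategies: AcLg, AcLh, AcCg, AcCh, AdLg, AdLh, AdCg, AdCh, AeLg, AeLh, AeCg, AeCh, EcLg, EcLh, EcCg, EcCh, EdLg, EdLh, EdCg, EdCh, EeLg, EeLh, EeCg, EeCh. Columns: x/Out, x/Stay, w/Out, w/Stay, z/Out, z/Stay.
{AcLg, AcLh, AcCg, AcCh} → row (7,3) (7,3) (3,9) (3,9) (4,0) (4,0)
{AdLg, AdLh, AdCg, AdCh} → row (7,3) (7,3) (3,9) (3,9) (5,0) (5,0)
{AeLg, AeLh, AeCg, AeCh} → row (7,3) (7,3) (3,9) (3,9) (1,2) (1,2)
{EcLg, EdLg, EeLg} → row (4,4) (2,6) (4,4) (2,6) (4,4) (2,6)
{EcLh, EdLh, EeLh} → row (4,4) (7,7) (4,4) (7,7) (4,4) (7,7)
{EcCg, EdCg, EeCg} → row (9,9) (2,6) (9,9) (2,6) (9,9) (2,6)
{EcCh, EdCh, EeCh} → row (9,9) (7,7) (9,9) (7,7) (9,9) (7,7)
That's 7 distinct rows out of 24 strategies.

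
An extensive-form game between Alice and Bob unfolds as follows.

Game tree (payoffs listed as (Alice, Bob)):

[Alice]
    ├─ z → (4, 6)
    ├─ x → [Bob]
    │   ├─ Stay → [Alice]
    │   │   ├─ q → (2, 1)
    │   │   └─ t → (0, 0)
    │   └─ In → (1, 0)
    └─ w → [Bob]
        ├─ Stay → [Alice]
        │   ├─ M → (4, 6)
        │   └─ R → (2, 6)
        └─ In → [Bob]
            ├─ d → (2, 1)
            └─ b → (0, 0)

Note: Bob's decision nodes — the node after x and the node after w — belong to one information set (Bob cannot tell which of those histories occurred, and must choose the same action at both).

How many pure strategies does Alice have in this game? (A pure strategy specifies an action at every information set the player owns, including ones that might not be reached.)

12

Alice owns the root with actions {z, x, w} — three choices.
Alice owns the node after x-Stay with actions {q, t} — two choices.
Alice owns the node after w-Stay with actions {M, R} — two choices.
A pure strategy fixes one action at each information set independently, so the count is the product 3 × 2 × 2 = 12.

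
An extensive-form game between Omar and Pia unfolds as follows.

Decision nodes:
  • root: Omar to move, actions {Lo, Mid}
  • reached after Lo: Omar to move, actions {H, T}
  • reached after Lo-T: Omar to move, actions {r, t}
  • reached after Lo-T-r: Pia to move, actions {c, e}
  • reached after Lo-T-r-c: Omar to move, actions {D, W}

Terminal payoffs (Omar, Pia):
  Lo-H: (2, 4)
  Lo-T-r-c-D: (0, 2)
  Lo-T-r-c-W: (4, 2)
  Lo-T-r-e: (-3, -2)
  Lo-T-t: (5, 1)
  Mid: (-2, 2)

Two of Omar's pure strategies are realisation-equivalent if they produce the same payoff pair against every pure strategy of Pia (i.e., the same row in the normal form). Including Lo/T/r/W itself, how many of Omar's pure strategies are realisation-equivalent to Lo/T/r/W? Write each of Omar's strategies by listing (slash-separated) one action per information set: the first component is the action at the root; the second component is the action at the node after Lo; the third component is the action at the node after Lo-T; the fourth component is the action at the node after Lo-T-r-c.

Row for Lo/T/r/W (columns c, e): (4,2) (-3,-2).
Every one of Omar's information sets is on the play path for some reply by Pia when Omar follows Lo/T/r/W.
Changing the action at any of them therefore changes at least one column, so only Lo/T/r/W itself gives this row.

1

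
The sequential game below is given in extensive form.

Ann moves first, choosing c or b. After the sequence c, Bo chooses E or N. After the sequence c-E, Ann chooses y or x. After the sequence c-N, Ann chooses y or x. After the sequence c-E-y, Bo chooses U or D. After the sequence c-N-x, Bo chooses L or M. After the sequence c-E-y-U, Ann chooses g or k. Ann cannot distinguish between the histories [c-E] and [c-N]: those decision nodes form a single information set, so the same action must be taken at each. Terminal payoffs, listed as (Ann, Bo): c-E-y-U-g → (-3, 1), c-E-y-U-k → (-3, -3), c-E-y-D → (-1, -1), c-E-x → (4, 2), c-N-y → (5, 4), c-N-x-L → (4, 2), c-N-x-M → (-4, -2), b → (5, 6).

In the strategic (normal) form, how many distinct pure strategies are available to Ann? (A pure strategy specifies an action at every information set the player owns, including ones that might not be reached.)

8

Ann owns the root with actions {c, b} — two choices.
Ann owns the information set {c-E, c-N} with actions {y, x} — two choices.
Ann owns the node after c-E-y-U with actions {g, k} — two choices.
A pure strategy fixes one action at each information set independently, so the count is the product 2 × 2 × 2 = 8.
(For reference, Bo has 8 pure strategies, giving a 8×8 normal-form matrix.)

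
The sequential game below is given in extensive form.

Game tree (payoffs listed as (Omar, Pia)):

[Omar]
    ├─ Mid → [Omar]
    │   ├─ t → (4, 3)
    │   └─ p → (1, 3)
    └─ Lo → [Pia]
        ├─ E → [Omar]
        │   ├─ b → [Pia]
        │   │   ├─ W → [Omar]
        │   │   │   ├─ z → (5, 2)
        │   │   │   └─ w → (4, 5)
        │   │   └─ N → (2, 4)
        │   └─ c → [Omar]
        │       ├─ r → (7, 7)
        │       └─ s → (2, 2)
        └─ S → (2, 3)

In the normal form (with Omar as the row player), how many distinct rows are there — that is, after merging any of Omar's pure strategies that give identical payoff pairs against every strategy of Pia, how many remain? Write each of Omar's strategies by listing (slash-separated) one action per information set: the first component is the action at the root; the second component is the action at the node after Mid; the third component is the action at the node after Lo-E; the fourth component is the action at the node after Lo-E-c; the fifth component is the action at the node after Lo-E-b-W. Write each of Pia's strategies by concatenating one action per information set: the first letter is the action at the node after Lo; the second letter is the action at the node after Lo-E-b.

Omar has 32 pure strategies: Mid/t/b/r/z, Mid/t/b/r/w, Mid/t/b/s/z, Mid/t/b/s/w, Mid/t/c/r/z, Mid/t/c/r/w, Mid/t/c/s/z, Mid/t/c/s/w, Mid/p/b/r/z, Mid/p/b/r/w, Mid/p/b/s/z, Mid/p/b/s/w, Mid/p/c/r/z, Mid/p/c/r/w, Mid/p/c/s/z, Mid/p/c/s/w, Lo/t/b/r/z, Lo/t/b/r/w, Lo/t/b/s/z, Lo/t/b/s/w, Lo/t/c/r/z, Lo/t/c/r/w, Lo/t/c/s/z, Lo/t/c/s/w, Lo/p/b/r/z, Lo/p/b/r/w, Lo/p/b/s/z, Lo/p/b/s/w, Lo/p/c/r/z, Lo/p/c/r/w, Lo/p/c/s/z, Lo/p/c/s/w. Columns: EW, EN, SW, SN.
{Mid/t/b/r/z, Mid/t/b/r/w, Mid/t/b/s/z, Mid/t/b/s/w, Mid/t/c/r/z, Mid/t/c/r/w, Mid/t/c/s/z, Mid/t/c/s/w} → row (4,3) (4,3) (4,3) (4,3)
{Mid/p/b/r/z, Mid/p/b/r/w, Mid/p/b/s/z, Mid/p/b/s/w, Mid/p/c/r/z, Mid/p/c/r/w, Mid/p/c/s/z, Mid/p/c/s/w} → row (1,3) (1,3) (1,3) (1,3)
{Lo/t/b/r/z, Lo/t/b/s/z, Lo/p/b/r/z, Lo/p/b/s/z} → row (5,2) (2,4) (2,3) (2,3)
{Lo/t/b/r/w, Lo/t/b/s/w, Lo/p/b/r/w, Lo/p/b/s/w} → row (4,5) (2,4) (2,3) (2,3)
{Lo/t/c/r/z, Lo/t/c/r/w, Lo/p/c/r/z, Lo/p/c/r/w} → row (7,7) (7,7) (2,3) (2,3)
{Lo/t/c/s/z, Lo/t/c/s/w, Lo/p/c/s/z, Lo/p/c/s/w} → row (2,2) (2,2) (2,3) (2,3)
That's 6 distinct rows out of 32 strategies.

6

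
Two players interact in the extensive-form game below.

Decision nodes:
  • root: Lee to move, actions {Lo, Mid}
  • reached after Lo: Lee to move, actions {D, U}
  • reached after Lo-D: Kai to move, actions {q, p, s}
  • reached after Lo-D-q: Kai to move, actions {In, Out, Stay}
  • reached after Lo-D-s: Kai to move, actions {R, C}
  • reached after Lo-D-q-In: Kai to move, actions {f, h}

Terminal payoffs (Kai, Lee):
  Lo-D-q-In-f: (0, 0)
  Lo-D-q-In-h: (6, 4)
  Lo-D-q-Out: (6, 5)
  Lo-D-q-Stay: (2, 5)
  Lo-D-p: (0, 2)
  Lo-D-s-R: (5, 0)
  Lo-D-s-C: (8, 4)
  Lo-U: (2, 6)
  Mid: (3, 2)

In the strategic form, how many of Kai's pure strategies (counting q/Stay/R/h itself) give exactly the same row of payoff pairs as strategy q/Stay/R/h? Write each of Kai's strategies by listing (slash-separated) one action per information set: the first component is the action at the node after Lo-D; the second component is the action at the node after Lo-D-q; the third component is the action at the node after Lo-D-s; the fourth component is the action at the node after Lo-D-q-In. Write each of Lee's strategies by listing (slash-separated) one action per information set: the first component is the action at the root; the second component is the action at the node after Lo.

4

Row for q/Stay/R/h (columns Lo/D, Lo/U, Mid/D, Mid/U): (2,5) (2,6) (3,2) (3,2).
Under q/Stay/R/h, Kai's choice at the node after Lo-D-s and at the node after Lo-D-q-In can never be reached regardless of what Lee does, so varying those choices leaves every outcome unchanged.
Holding the reachable choices fixed and varying the unreachable ones freely already gives 2 × 2 = 4 equivalent strategies.
No other strategy reproduces this row, so those 4 are the full class: q/Stay/R/f, q/Stay/R/h, q/Stay/C/f, q/Stay/C/h.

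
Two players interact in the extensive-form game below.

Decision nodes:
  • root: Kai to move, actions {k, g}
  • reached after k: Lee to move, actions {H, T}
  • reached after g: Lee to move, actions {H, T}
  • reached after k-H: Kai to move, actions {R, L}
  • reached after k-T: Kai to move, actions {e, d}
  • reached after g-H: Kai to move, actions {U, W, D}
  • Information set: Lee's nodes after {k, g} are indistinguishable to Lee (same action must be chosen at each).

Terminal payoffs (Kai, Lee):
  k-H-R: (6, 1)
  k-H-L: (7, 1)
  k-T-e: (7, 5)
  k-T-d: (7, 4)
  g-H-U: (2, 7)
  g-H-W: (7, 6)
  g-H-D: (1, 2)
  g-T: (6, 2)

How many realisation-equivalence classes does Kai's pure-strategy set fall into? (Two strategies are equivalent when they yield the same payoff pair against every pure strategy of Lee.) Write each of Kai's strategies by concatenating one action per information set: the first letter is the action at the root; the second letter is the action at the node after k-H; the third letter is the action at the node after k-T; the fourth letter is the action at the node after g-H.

Kai has 24 pure strategies: kReU, kReW, kReD, kRdU, kRdW, kRdD, kLeU, kLeW, kLeD, kLdU, kLdW, kLdD, gReU, gReW, gReD, gRdU, gRdW, gRdD, gLeU, gLeW, gLeD, gLdU, gLdW, gLdD. Columns: H, T.
{kReU, kReW, kReD} → row (6,1) (7,5)
{kRdU, kRdW, kRdD} → row (6,1) (7,4)
{kLeU, kLeW, kLeD} → row (7,1) (7,5)
{kLdU, kLdW, kLdD} → row (7,1) (7,4)
{gReU, gRdU, gLeU, gLdU} → row (2,7) (6,2)
{gReW, gRdW, gLeW, gLdW} → row (7,6) (6,2)
{gReD, gRdD, gLeD, gLdD} → row (1,2) (6,2)
That's 7 distinct rows out of 24 strategies.

7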